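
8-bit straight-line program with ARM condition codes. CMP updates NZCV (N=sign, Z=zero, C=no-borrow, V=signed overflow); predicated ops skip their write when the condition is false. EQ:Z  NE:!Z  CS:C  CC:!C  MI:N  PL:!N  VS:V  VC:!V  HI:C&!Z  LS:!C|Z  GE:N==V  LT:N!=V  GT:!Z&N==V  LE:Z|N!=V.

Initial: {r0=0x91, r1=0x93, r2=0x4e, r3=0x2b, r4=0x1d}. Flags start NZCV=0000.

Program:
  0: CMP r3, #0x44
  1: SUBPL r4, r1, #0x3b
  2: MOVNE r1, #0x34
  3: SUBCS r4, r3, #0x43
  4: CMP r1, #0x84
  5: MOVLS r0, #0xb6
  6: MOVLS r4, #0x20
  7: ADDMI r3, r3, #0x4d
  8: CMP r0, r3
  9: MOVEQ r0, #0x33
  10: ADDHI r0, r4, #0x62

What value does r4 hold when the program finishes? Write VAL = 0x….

VAL = 0x20

[0] flags=1000 → (cmp)
[1] flags=1000 PL?F → skip
[2] flags=1000 NE?T → r1=0x34
[3] flags=1000 CS?F → skip
[4] flags=1001 → (cmp)
[5] flags=1001 LS?T → r0=0xb6
[6] flags=1001 LS?T → r4=0x20
[7] flags=1001 MI?T → r3=0x78
[8] flags=0011 → (cmp)
[9] flags=0011 EQ?F → skip
[10] flags=0011 HI?T → r0=0x82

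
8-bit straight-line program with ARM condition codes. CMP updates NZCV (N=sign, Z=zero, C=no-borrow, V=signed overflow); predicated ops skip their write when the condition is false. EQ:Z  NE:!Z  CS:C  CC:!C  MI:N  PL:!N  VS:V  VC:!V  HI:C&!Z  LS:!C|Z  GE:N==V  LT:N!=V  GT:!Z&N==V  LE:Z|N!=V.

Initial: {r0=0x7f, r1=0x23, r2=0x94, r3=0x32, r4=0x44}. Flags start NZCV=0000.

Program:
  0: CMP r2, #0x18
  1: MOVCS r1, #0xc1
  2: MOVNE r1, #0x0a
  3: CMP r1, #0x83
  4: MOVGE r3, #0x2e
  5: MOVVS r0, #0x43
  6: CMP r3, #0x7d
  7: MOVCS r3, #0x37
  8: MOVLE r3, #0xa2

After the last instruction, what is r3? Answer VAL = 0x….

VAL = 0xa2

[0] flags=0011 → (cmp)
[1] flags=0011 CS?T → r1=0xc1
[2] flags=0011 NE?T → r1=0x0a
[3] flags=1001 → (cmp)
[4] flags=1001 GE?T → r3=0x2e
[5] flags=1001 VS?T → r0=0x43
[6] flags=1000 → (cmp)
[7] flags=1000 CS?F → skip
[8] flags=1000 LE?T → r3=0xa2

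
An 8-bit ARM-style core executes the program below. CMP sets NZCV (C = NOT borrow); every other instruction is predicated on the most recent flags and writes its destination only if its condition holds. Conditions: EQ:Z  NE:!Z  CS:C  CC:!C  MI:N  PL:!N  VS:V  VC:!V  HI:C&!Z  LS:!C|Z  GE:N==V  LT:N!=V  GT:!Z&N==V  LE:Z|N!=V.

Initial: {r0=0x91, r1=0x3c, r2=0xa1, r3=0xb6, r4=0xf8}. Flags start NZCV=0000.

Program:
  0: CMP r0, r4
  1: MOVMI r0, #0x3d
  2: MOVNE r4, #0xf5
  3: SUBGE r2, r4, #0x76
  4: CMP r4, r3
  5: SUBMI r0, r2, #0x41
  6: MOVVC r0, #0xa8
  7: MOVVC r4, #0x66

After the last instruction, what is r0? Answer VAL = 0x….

VAL = 0xa8

[0] flags=1000 → (cmp)
[1] flags=1000 MI?T → r0=0x3d
[2] flags=1000 NE?T → r4=0xf5
[3] flags=1000 GE?F → skip
[4] flags=0010 → (cmp)
[5] flags=0010 MI?F → skip
[6] flags=0010 VC?T → r0=0xa8
[7] flags=0010 VC?T → r4=0x66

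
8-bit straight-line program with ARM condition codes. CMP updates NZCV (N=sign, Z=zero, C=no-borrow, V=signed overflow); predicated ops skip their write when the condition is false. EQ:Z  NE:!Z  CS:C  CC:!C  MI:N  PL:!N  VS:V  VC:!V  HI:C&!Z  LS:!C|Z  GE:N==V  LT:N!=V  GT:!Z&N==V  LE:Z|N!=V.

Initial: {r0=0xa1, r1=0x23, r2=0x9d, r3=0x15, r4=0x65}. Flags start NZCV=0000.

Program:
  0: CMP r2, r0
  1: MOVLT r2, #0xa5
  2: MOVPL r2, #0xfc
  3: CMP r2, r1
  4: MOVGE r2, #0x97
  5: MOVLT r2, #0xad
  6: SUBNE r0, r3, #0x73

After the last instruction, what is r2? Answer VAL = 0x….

[0] flags=1000 → (cmp)
[1] flags=1000 LT?T → r2=0xa5
[2] flags=1000 PL?F → skip
[3] flags=1010 → (cmp)
[4] flags=1010 GE?F → skip
[5] flags=1010 LT?T → r2=0xad
[6] flags=1010 NE?T → r0=0xa2

VAL = 0xad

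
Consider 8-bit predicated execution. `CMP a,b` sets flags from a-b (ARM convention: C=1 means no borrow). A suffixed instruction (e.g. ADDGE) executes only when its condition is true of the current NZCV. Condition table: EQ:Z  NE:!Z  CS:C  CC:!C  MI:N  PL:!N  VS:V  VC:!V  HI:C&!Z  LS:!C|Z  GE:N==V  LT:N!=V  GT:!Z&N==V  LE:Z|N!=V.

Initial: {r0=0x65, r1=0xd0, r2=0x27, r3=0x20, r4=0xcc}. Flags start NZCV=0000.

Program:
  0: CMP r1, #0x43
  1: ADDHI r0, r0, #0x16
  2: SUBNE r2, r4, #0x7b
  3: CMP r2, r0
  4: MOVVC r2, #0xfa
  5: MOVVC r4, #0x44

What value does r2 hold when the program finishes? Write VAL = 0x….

VAL = 0xfa

[0] flags=1010 → (cmp)
[1] flags=1010 HI?T → r0=0x7b
[2] flags=1010 NE?T → r2=0x51
[3] flags=1000 → (cmp)
[4] flags=1000 VC?T → r2=0xfa
[5] flags=1000 VC?T → r4=0x44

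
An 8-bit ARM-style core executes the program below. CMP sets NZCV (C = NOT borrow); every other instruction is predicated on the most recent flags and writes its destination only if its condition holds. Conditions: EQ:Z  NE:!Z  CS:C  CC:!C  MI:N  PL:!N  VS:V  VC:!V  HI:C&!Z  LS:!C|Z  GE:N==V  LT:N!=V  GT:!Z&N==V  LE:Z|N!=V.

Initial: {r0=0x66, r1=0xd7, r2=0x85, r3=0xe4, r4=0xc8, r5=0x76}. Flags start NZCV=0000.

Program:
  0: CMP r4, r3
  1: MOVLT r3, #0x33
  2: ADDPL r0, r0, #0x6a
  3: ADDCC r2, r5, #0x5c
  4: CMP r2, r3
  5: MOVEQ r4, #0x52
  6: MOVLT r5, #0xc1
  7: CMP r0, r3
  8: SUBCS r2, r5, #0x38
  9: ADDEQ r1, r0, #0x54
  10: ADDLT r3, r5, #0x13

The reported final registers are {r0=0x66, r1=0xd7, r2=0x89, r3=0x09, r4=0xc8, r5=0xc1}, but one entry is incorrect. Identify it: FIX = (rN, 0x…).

[0] flags=1000 → (cmp)
[1] flags=1000 LT?T → r3=0x33
[2] flags=1000 PL?F → skip
[3] flags=1000 CC?T → r2=0xd2
[4] flags=1010 → (cmp)
[5] flags=1010 EQ?F → skip
[6] flags=1010 LT?T → r5=0xc1
[7] flags=0010 → (cmp)
[8] flags=0010 CS?T → r2=0x89
[9] flags=0010 EQ?F → skip
[10] flags=0010 LT?F → skip

FIX = (r3, 0x33)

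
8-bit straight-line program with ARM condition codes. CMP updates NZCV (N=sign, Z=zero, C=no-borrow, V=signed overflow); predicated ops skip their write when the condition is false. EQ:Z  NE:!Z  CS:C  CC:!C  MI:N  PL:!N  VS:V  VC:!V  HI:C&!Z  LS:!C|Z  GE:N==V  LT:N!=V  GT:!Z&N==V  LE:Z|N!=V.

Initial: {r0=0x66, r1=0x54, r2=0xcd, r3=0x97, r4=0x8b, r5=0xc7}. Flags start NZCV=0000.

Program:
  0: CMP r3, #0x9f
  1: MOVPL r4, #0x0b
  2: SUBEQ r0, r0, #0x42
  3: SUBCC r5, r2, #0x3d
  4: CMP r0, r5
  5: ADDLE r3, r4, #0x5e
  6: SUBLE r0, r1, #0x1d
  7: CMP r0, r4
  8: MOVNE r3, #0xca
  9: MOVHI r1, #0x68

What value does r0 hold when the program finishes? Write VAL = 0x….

0: ✓ CMP  NZCV=1000
1: · MOVPL
2: · SUBEQ
3: ✓ SUBCC  r5←0x90
4: ✓ CMP  NZCV=1001
5: · ADDLE
6: · SUBLE
7: ✓ CMP  NZCV=1001
8: ✓ MOVNE  r3←0xca
9: · MOVHI

VAL = 0x66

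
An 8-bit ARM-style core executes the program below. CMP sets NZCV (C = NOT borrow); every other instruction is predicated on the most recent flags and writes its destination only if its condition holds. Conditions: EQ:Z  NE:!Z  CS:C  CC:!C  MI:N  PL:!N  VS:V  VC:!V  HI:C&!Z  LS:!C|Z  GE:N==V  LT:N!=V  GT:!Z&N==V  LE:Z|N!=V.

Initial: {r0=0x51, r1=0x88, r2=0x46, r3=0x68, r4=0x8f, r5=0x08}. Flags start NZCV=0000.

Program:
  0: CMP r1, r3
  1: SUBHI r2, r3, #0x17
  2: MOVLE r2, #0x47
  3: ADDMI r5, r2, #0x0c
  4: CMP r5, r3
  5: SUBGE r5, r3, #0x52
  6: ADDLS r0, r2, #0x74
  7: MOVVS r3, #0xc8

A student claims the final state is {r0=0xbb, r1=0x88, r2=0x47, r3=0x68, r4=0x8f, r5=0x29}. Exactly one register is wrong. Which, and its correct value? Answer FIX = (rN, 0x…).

FIX = (r5, 0x08)

[0] flags=0011 → (cmp)
[1] flags=0011 HI?T → r2=0x51
[2] flags=0011 LE?T → r2=0x47
[3] flags=0011 MI?F → skip
[4] flags=1000 → (cmp)
[5] flags=1000 GE?F → skip
[6] flags=1000 LS?T → r0=0xbb
[7] flags=1000 VS?F → skip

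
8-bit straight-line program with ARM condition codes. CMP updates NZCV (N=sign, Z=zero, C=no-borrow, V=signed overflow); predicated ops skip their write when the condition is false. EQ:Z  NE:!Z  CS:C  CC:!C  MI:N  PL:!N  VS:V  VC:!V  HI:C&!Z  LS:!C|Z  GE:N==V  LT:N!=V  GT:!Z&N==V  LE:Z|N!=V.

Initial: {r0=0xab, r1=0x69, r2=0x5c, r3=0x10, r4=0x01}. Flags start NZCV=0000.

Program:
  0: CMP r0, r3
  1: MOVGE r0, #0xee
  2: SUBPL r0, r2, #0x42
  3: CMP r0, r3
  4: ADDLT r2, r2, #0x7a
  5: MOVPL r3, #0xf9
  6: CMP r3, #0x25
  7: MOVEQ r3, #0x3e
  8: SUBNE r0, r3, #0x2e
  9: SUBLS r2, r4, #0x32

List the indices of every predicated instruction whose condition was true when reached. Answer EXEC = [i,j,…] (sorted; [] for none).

EXEC = [4,8,9]

0: ✓ CMP  NZCV=1010
1: · MOVGE
2: · SUBPL
3: ✓ CMP  NZCV=1010
4: ✓ ADDLT  r2←0xd6
5: · MOVPL
6: ✓ CMP  NZCV=1000
7: · MOVEQ
8: ✓ SUBNE  r0←0xe2
9: ✓ SUBLS  r2←0xcf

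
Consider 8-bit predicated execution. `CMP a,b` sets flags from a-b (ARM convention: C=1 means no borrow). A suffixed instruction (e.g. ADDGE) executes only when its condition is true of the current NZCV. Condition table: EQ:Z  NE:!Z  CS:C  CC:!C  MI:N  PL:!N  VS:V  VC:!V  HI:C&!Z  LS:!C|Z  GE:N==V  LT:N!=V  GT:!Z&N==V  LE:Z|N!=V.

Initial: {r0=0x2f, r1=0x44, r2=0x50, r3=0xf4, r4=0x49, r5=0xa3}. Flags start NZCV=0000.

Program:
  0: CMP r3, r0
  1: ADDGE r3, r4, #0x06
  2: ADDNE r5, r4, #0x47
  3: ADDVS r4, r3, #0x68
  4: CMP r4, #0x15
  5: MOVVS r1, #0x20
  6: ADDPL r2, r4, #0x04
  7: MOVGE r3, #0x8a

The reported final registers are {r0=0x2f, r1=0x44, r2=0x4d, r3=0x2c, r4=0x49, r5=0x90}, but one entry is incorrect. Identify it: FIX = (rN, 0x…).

[0] flags=1010 → (cmp)
[1] flags=1010 GE?F → skip
[2] flags=1010 NE?T → r5=0x90
[3] flags=1010 VS?F → skip
[4] flags=0010 → (cmp)
[5] flags=0010 VS?F → skip
[6] flags=0010 PL?T → r2=0x4d
[7] flags=0010 GE?T → r3=0x8a

FIX = (r3, 0x8a)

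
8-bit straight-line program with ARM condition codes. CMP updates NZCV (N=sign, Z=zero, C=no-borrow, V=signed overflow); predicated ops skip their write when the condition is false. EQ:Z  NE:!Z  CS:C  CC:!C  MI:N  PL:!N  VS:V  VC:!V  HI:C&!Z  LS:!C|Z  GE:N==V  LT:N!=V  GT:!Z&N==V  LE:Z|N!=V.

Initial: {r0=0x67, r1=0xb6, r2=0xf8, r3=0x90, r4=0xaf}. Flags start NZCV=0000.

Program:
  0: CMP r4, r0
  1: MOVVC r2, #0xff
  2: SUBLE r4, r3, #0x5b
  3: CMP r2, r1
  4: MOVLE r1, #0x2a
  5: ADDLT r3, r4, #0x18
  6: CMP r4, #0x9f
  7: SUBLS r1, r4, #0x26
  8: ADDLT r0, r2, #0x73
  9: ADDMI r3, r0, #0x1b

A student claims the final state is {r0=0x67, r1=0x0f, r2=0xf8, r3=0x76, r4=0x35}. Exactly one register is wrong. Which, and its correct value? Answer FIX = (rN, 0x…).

[0] flags=0011 → (cmp)
[1] flags=0011 VC?F → skip
[2] flags=0011 LE?T → r4=0x35
[3] flags=0010 → (cmp)
[4] flags=0010 LE?F → skip
[5] flags=0010 LT?F → skip
[6] flags=1001 → (cmp)
[7] flags=1001 LS?T → r1=0x0f
[8] flags=1001 LT?F → skip
[9] flags=1001 MI?T → r3=0x82

FIX = (r3, 0x82)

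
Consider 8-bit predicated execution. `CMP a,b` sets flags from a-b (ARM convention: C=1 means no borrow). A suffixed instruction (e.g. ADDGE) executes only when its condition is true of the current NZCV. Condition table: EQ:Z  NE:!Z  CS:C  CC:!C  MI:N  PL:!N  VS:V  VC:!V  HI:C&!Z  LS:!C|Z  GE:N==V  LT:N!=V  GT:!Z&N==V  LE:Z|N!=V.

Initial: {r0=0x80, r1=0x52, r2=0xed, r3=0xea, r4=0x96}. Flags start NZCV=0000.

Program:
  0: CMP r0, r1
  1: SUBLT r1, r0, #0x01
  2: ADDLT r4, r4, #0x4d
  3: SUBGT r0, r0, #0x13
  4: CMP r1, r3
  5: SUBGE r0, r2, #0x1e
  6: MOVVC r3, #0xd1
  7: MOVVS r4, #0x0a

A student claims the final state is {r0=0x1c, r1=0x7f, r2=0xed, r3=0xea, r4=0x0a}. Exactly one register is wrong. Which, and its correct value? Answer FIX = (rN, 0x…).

FIX = (r0, 0xcf)

0: ✓ CMP  NZCV=0011
1: ✓ SUBLT  r1←0x7f
2: ✓ ADDLT  r4←0xe3
3: · SUBGT
4: ✓ CMP  NZCV=1001
5: ✓ SUBGE  r0←0xcf
6: · MOVVC
7: ✓ MOVVS  r4←0x0a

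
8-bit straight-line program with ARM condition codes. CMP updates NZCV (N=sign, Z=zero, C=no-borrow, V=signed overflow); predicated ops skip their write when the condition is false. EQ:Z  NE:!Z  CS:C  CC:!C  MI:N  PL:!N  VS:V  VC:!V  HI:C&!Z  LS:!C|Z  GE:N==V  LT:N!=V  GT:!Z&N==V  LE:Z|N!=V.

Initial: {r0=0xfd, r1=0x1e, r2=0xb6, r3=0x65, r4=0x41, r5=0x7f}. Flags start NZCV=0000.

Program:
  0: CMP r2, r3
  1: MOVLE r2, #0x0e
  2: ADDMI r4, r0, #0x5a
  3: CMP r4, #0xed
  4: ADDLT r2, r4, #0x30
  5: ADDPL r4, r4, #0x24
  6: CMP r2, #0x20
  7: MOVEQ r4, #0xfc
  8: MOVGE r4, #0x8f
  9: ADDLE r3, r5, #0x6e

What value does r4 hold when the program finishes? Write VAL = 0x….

[0] flags=0011 → (cmp)
[1] flags=0011 LE?T → r2=0x0e
[2] flags=0011 MI?F → skip
[3] flags=0000 → (cmp)
[4] flags=0000 LT?F → skip
[5] flags=0000 PL?T → r4=0x65
[6] flags=1000 → (cmp)
[7] flags=1000 EQ?F → skip
[8] flags=1000 GE?F → skip
[9] flags=1000 LE?T → r3=0xed

VAL = 0x65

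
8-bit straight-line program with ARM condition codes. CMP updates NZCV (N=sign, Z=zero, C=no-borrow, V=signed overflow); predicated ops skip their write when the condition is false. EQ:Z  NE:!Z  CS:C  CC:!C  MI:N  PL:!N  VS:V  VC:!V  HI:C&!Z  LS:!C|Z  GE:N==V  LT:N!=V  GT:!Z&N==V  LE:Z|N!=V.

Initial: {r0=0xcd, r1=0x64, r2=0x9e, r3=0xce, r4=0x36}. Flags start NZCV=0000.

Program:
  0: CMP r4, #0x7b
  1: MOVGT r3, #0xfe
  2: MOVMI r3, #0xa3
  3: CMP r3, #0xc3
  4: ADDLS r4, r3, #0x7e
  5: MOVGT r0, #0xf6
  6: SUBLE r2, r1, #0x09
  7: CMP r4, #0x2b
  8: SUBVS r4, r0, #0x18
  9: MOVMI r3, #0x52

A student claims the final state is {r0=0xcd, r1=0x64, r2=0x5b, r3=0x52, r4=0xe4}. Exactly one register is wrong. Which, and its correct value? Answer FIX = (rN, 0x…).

FIX = (r4, 0x21)

[0] flags=1000 → (cmp)
[1] flags=1000 GT?F → skip
[2] flags=1000 MI?T → r3=0xa3
[3] flags=1000 → (cmp)
[4] flags=1000 LS?T → r4=0x21
[5] flags=1000 GT?F → skip
[6] flags=1000 LE?T → r2=0x5b
[7] flags=1000 → (cmp)
[8] flags=1000 VS?F → skip
[9] flags=1000 MI?T → r3=0x52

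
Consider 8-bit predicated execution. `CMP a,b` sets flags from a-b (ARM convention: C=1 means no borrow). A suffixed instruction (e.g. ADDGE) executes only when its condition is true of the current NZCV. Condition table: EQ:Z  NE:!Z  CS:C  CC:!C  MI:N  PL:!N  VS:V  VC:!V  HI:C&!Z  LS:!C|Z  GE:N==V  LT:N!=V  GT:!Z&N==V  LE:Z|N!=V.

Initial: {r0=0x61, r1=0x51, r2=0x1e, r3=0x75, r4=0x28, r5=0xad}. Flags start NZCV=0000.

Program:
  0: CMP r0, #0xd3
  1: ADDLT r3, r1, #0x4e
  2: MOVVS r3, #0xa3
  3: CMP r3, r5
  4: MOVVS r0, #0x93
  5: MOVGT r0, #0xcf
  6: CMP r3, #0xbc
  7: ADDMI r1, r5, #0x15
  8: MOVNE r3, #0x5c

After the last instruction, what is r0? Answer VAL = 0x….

[0] flags=1001 → (cmp)
[1] flags=1001 LT?F → skip
[2] flags=1001 VS?T → r3=0xa3
[3] flags=1000 → (cmp)
[4] flags=1000 VS?F → skip
[5] flags=1000 GT?F → skip
[6] flags=1000 → (cmp)
[7] flags=1000 MI?T → r1=0xc2
[8] flags=1000 NE?T → r3=0x5c

VAL = 0x61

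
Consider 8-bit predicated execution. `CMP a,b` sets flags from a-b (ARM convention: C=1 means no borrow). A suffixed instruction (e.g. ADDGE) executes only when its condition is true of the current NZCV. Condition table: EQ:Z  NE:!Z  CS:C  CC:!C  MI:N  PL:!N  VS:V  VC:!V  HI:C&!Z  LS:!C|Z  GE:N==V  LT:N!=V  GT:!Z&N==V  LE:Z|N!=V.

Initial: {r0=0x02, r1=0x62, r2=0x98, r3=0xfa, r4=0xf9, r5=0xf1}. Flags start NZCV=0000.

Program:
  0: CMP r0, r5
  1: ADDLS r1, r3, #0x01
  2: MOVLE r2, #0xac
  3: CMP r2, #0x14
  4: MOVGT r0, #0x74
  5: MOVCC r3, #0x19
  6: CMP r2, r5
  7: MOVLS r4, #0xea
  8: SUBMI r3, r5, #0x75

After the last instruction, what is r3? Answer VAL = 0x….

0: ✓ CMP  NZCV=0000
1: ✓ ADDLS  r1←0xfb
2: · MOVLE
3: ✓ CMP  NZCV=1010
4: · MOVGT
5: · MOVCC
6: ✓ CMP  NZCV=1000
7: ✓ MOVLS  r4←0xea
8: ✓ SUBMI  r3←0x7c

VAL = 0x7c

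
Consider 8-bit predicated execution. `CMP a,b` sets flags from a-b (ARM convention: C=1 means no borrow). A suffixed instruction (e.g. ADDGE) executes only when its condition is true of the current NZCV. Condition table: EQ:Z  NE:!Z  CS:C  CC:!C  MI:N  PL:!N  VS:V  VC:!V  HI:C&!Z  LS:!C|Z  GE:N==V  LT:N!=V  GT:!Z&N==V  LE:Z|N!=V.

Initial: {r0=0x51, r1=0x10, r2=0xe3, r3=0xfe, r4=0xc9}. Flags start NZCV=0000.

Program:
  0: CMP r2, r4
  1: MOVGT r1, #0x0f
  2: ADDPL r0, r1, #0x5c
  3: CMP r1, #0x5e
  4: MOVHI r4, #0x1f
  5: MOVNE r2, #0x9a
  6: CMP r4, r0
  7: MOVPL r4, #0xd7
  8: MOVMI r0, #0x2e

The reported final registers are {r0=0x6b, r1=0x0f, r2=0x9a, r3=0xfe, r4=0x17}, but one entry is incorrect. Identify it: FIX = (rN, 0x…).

[0] flags=0010 → (cmp)
[1] flags=0010 GT?T → r1=0x0f
[2] flags=0010 PL?T → r0=0x6b
[3] flags=1000 → (cmp)
[4] flags=1000 HI?F → skip
[5] flags=1000 NE?T → r2=0x9a
[6] flags=0011 → (cmp)
[7] flags=0011 PL?T → r4=0xd7
[8] flags=0011 MI?F → skip

FIX = (r4, 0xd7)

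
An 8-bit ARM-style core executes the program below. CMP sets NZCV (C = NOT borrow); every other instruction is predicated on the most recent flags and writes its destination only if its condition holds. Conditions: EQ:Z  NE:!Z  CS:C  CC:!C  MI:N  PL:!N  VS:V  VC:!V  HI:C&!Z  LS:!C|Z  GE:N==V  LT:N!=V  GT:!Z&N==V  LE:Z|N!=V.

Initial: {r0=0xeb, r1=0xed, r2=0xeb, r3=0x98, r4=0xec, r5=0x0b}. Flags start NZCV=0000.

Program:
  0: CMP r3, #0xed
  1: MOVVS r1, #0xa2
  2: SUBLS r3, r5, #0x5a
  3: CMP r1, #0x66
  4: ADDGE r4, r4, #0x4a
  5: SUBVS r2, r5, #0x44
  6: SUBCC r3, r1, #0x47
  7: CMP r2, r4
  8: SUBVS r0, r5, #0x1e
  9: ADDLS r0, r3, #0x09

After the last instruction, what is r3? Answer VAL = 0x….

[0] flags=1000 → (cmp)
[1] flags=1000 VS?F → skip
[2] flags=1000 LS?T → r3=0xb1
[3] flags=1010 → (cmp)
[4] flags=1010 GE?F → skip
[5] flags=1010 VS?F → skip
[6] flags=1010 CC?F → skip
[7] flags=1000 → (cmp)
[8] flags=1000 VS?F → skip
[9] flags=1000 LS?T → r0=0xba

VAL = 0xb1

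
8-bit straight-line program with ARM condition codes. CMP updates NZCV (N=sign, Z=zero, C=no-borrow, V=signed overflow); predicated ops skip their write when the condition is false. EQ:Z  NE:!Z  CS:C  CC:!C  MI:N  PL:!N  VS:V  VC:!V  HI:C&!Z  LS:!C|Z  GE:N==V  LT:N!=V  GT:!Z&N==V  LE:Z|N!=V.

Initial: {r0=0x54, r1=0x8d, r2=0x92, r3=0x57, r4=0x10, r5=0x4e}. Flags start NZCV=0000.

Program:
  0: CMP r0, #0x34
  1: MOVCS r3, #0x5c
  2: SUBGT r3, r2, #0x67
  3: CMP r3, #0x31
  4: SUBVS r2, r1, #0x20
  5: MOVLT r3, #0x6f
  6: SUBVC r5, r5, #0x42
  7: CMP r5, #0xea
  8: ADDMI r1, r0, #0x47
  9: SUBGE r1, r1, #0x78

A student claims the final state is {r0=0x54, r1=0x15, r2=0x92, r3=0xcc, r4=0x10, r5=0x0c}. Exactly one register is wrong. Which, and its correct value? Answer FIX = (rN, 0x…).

0: ✓ CMP  NZCV=0010
1: ✓ MOVCS  r3←0x5c
2: ✓ SUBGT  r3←0x2b
3: ✓ CMP  NZCV=1000
4: · SUBVS
5: ✓ MOVLT  r3←0x6f
6: ✓ SUBVC  r5←0x0c
7: ✓ CMP  NZCV=0000
8: · ADDMI
9: ✓ SUBGE  r1←0x15

FIX = (r3, 0x6f)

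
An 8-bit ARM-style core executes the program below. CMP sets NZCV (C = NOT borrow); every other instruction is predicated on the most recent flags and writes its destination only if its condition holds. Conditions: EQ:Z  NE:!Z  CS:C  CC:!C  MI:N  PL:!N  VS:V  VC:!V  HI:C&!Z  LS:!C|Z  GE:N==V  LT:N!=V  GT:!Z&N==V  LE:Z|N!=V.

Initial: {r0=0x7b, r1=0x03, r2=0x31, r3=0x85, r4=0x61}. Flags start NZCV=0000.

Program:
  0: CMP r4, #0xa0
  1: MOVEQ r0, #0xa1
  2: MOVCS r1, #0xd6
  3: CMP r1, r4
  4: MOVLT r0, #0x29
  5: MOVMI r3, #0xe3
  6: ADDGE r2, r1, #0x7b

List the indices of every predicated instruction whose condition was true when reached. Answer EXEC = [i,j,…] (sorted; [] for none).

EXEC = [4,5]

0: ✓ CMP  NZCV=1001
1: · MOVEQ
2: · MOVCS
3: ✓ CMP  NZCV=1000
4: ✓ MOVLT  r0←0x29
5: ✓ MOVMI  r3←0xe3
6: · ADDGE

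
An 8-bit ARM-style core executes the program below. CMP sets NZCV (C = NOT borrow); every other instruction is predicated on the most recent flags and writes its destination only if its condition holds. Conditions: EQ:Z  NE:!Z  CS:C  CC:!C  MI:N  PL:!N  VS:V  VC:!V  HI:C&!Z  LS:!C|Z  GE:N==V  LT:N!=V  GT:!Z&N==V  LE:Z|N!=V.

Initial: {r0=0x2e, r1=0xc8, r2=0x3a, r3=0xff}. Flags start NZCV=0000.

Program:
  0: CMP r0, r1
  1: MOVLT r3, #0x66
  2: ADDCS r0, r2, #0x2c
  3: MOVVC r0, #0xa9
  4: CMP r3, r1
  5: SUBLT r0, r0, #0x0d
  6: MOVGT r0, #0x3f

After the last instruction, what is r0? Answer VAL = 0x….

[0] flags=0000 → (cmp)
[1] flags=0000 LT?F → skip
[2] flags=0000 CS?F → skip
[3] flags=0000 VC?T → r0=0xa9
[4] flags=0010 → (cmp)
[5] flags=0010 LT?F → skip
[6] flags=0010 GT?T → r0=0x3f

VAL = 0x3f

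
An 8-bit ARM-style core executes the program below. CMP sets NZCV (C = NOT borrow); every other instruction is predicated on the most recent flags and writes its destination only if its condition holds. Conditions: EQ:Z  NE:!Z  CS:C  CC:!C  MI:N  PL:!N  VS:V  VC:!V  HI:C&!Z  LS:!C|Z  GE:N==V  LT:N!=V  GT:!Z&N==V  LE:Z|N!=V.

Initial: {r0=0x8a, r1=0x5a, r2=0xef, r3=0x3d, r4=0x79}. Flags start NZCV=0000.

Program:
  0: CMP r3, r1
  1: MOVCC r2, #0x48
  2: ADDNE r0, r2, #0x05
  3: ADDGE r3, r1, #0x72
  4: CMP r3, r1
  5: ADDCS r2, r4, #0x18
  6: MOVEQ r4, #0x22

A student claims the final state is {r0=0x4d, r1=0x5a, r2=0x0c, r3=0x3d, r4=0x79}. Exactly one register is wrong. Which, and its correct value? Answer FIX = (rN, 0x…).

FIX = (r2, 0x48)

[0] flags=1000 → (cmp)
[1] flags=1000 CC?T → r2=0x48
[2] flags=1000 NE?T → r0=0x4d
[3] flags=1000 GE?F → skip
[4] flags=1000 → (cmp)
[5] flags=1000 CS?F → skip
[6] flags=1000 EQ?F → skip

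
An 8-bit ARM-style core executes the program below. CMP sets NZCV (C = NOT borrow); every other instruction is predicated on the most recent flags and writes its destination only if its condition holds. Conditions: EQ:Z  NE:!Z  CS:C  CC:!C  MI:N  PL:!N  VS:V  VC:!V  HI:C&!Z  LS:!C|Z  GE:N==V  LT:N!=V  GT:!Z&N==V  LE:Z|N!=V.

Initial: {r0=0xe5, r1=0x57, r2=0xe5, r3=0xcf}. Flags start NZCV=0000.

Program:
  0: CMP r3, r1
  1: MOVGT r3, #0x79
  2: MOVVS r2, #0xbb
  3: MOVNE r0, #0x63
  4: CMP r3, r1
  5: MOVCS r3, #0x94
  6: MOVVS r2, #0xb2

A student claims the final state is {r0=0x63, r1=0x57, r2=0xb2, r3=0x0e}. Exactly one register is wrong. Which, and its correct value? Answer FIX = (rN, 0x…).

0: ✓ CMP  NZCV=0011
1: · MOVGT
2: ✓ MOVVS  r2←0xbb
3: ✓ MOVNE  r0←0x63
4: ✓ CMP  NZCV=0011
5: ✓ MOVCS  r3←0x94
6: ✓ MOVVS  r2←0xb2

FIX = (r3, 0x94)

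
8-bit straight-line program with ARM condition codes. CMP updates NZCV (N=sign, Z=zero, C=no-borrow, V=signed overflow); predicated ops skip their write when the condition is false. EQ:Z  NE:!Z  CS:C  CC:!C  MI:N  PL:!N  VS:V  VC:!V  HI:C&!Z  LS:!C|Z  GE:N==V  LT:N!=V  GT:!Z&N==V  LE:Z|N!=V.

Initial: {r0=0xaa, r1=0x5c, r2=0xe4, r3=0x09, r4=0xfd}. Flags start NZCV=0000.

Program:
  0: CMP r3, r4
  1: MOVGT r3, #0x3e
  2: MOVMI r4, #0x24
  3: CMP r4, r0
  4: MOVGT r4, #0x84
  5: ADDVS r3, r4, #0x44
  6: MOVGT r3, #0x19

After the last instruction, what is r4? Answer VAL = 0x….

VAL = 0x84

0: ✓ CMP  NZCV=0000
1: ✓ MOVGT  r3←0x3e
2: · MOVMI
3: ✓ CMP  NZCV=0010
4: ✓ MOVGT  r4←0x84
5: · ADDVS
6: ✓ MOVGT  r3←0x19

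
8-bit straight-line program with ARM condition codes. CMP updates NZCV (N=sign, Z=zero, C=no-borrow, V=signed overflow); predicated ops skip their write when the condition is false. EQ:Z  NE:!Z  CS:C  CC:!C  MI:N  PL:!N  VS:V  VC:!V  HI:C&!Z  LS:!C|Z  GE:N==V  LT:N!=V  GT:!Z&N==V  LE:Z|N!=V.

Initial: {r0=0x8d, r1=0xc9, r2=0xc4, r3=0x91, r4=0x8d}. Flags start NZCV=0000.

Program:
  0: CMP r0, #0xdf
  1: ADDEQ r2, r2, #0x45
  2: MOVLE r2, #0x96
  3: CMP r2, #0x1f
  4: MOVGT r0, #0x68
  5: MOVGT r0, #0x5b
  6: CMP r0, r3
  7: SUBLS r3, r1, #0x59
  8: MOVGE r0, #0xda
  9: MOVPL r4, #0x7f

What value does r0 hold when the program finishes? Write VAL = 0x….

VAL = 0x8d

0: ✓ CMP  NZCV=1000
1: · ADDEQ
2: ✓ MOVLE  r2←0x96
3: ✓ CMP  NZCV=0011
4: · MOVGT
5: · MOVGT
6: ✓ CMP  NZCV=1000
7: ✓ SUBLS  r3←0x70
8: · MOVGE
9: · MOVPL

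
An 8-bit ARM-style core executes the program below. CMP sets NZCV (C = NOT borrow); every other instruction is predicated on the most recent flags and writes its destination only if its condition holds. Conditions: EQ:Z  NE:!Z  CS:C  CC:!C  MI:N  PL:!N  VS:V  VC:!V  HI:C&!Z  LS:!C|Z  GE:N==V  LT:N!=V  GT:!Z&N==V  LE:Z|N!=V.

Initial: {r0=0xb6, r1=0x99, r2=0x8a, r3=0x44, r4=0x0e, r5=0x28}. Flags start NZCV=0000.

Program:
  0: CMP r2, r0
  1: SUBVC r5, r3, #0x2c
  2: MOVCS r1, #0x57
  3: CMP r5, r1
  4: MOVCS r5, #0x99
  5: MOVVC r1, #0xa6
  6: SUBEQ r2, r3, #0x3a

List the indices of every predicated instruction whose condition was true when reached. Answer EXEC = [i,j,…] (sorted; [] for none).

[0] flags=1000 → (cmp)
[1] flags=1000 VC?T → r5=0x18
[2] flags=1000 CS?F → skip
[3] flags=0000 → (cmp)
[4] flags=0000 CS?F → skip
[5] flags=0000 VC?T → r1=0xa6
[6] flags=0000 EQ?F → skip

EXEC = [1,5]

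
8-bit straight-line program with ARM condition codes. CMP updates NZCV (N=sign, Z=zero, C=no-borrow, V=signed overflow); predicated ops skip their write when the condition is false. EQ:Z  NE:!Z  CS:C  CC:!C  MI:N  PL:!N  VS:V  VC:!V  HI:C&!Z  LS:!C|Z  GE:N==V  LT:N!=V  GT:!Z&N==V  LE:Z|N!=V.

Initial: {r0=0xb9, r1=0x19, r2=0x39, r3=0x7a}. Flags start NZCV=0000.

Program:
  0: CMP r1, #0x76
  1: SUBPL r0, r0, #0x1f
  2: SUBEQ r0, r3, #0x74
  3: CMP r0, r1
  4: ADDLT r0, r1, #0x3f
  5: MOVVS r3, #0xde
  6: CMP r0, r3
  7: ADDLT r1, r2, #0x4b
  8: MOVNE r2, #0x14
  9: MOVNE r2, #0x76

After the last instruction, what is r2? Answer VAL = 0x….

0: ✓ CMP  NZCV=1000
1: · SUBPL
2: · SUBEQ
3: ✓ CMP  NZCV=1010
4: ✓ ADDLT  r0←0x58
5: · MOVVS
6: ✓ CMP  NZCV=1000
7: ✓ ADDLT  r1←0x84
8: ✓ MOVNE  r2←0x14
9: ✓ MOVNE  r2←0x76

VAL = 0x76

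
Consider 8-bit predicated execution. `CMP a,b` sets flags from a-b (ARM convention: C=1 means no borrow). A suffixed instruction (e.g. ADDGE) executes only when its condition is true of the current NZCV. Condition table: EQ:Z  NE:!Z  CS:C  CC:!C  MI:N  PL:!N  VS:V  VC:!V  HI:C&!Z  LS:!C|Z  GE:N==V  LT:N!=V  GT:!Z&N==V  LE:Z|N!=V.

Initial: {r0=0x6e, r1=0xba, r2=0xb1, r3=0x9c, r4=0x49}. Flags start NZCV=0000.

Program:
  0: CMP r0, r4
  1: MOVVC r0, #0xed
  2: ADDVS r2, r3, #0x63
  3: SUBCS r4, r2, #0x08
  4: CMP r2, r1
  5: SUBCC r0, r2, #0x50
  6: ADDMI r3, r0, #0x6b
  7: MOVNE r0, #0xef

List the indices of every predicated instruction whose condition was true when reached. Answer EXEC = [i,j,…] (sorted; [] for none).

0: ✓ CMP  NZCV=0010
1: ✓ MOVVC  r0←0xed
2: · ADDVS
3: ✓ SUBCS  r4←0xa9
4: ✓ CMP  NZCV=1000
5: ✓ SUBCC  r0←0x61
6: ✓ ADDMI  r3←0xcc
7: ✓ MOVNE  r0←0xef

EXEC = [1,3,5,6,7]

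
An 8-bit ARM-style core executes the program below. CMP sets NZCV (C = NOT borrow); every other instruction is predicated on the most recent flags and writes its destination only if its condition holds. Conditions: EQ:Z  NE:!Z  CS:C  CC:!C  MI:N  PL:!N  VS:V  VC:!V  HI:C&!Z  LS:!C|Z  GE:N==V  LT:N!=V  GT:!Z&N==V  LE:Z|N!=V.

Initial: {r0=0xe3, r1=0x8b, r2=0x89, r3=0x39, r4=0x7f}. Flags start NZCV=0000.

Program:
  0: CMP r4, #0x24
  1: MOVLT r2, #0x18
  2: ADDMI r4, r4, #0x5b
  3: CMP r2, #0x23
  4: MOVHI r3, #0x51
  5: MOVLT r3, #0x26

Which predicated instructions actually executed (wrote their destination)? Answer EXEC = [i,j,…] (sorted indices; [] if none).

0: ✓ CMP  NZCV=0010
1: · MOVLT
2: · ADDMI
3: ✓ CMP  NZCV=0011
4: ✓ MOVHI  r3←0x51
5: ✓ MOVLT  r3←0x26

EXEC = [4,5]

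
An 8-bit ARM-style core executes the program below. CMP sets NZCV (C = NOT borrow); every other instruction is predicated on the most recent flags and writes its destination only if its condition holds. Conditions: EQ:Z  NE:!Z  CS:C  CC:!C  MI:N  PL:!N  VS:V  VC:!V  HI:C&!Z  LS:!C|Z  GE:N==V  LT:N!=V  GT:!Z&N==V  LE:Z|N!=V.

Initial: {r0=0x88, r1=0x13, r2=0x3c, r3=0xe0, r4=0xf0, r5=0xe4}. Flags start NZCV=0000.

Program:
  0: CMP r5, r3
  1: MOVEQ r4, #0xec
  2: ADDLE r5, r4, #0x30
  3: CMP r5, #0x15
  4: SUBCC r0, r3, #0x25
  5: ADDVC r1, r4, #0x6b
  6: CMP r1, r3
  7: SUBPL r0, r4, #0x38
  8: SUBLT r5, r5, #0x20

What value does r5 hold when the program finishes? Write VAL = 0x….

VAL = 0xe4

[0] flags=0010 → (cmp)
[1] flags=0010 EQ?F → skip
[2] flags=0010 LE?F → skip
[3] flags=1010 → (cmp)
[4] flags=1010 CC?F → skip
[5] flags=1010 VC?T → r1=0x5b
[6] flags=0000 → (cmp)
[7] flags=0000 PL?T → r0=0xb8
[8] flags=0000 LT?F → skip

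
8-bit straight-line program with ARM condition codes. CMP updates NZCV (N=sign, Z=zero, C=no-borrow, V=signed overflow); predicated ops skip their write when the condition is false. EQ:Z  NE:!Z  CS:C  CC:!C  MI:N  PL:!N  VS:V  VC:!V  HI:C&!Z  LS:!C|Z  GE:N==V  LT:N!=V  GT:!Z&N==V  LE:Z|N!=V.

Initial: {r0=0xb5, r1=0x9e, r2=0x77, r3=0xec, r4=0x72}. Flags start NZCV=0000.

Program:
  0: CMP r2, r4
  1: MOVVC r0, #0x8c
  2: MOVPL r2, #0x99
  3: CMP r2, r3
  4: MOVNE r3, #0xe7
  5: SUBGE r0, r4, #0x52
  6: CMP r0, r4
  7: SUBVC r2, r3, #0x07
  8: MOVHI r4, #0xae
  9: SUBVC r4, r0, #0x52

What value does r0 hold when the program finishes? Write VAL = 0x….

[0] flags=0010 → (cmp)
[1] flags=0010 VC?T → r0=0x8c
[2] flags=0010 PL?T → r2=0x99
[3] flags=1000 → (cmp)
[4] flags=1000 NE?T → r3=0xe7
[5] flags=1000 GE?F → skip
[6] flags=0011 → (cmp)
[7] flags=0011 VC?F → skip
[8] flags=0011 HI?T → r4=0xae
[9] flags=0011 VC?F → skip

VAL = 0x8c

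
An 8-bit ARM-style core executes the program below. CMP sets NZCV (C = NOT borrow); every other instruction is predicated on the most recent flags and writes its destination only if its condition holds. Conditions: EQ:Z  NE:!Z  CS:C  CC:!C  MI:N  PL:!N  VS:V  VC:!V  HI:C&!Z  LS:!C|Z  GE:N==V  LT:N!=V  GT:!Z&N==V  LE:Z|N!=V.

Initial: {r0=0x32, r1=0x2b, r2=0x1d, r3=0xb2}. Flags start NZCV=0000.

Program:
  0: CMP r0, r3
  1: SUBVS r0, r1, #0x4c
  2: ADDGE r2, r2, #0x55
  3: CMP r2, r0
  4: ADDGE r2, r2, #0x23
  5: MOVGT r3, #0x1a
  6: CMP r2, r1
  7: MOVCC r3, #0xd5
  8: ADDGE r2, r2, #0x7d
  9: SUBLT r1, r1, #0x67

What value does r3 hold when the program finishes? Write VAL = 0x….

0: ✓ CMP  NZCV=1001
1: ✓ SUBVS  r0←0xdf
2: ✓ ADDGE  r2←0x72
3: ✓ CMP  NZCV=1001
4: ✓ ADDGE  r2←0x95
5: ✓ MOVGT  r3←0x1a
6: ✓ CMP  NZCV=0011
7: · MOVCC
8: · ADDGE
9: ✓ SUBLT  r1←0xc4

VAL = 0x1a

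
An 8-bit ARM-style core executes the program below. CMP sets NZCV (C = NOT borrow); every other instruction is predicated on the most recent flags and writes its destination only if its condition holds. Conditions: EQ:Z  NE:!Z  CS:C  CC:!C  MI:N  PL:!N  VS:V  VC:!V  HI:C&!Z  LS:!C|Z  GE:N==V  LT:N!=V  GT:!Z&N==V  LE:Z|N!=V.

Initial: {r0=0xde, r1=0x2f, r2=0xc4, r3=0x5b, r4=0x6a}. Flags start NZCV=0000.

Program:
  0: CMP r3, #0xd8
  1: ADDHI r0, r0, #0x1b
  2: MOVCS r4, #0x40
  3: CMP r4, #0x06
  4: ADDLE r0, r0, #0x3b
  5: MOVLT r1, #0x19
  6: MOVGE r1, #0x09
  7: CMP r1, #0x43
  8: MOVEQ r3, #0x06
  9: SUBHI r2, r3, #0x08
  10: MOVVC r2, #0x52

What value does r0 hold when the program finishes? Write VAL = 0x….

[0] flags=1001 → (cmp)
[1] flags=1001 HI?F → skip
[2] flags=1001 CS?F → skip
[3] flags=0010 → (cmp)
[4] flags=0010 LE?F → skip
[5] flags=0010 LT?F → skip
[6] flags=0010 GE?T → r1=0x09
[7] flags=1000 → (cmp)
[8] flags=1000 EQ?F → skip
[9] flags=1000 HI?F → skip
[10] flags=1000 VC?T → r2=0x52

VAL = 0xde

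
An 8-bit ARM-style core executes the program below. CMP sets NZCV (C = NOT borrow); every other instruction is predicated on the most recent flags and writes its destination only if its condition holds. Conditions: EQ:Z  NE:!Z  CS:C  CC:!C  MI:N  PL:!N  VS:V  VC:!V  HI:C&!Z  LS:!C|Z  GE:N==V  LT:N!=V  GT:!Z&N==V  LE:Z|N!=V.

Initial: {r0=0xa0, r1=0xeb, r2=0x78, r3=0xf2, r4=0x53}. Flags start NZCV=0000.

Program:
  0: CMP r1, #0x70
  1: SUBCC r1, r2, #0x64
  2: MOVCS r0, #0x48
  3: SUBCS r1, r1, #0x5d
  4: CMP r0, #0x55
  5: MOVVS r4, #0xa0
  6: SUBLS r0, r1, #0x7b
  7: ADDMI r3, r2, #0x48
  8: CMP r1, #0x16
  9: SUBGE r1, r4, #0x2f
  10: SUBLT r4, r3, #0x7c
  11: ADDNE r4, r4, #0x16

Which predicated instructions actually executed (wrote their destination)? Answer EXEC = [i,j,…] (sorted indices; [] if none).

[0] flags=0011 → (cmp)
[1] flags=0011 CC?F → skip
[2] flags=0011 CS?T → r0=0x48
[3] flags=0011 CS?T → r1=0x8e
[4] flags=1000 → (cmp)
[5] flags=1000 VS?F → skip
[6] flags=1000 LS?T → r0=0x13
[7] flags=1000 MI?T → r3=0xc0
[8] flags=0011 → (cmp)
[9] flags=0011 GE?F → skip
[10] flags=0011 LT?T → r4=0x44
[11] flags=0011 NE?T → r4=0x5a

EXEC = [2,3,6,7,10,11]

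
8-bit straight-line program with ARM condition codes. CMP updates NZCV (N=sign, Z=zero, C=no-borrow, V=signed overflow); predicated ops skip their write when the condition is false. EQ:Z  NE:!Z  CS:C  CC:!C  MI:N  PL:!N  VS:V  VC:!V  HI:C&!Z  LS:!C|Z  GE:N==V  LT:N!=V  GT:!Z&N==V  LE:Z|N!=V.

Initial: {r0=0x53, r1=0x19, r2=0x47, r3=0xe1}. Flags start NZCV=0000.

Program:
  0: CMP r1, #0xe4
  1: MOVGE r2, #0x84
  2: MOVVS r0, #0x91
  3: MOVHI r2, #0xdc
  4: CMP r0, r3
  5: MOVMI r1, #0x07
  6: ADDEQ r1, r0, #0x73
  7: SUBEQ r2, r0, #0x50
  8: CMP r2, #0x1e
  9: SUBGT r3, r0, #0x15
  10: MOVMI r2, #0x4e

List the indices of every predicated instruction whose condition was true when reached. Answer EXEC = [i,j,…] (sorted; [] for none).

[0] flags=0000 → (cmp)
[1] flags=0000 GE?T → r2=0x84
[2] flags=0000 VS?F → skip
[3] flags=0000 HI?F → skip
[4] flags=0000 → (cmp)
[5] flags=0000 MI?F → skip
[6] flags=0000 EQ?F → skip
[7] flags=0000 EQ?F → skip
[8] flags=0011 → (cmp)
[9] flags=0011 GT?F → skip
[10] flags=0011 MI?F → skip

EXEC = [1]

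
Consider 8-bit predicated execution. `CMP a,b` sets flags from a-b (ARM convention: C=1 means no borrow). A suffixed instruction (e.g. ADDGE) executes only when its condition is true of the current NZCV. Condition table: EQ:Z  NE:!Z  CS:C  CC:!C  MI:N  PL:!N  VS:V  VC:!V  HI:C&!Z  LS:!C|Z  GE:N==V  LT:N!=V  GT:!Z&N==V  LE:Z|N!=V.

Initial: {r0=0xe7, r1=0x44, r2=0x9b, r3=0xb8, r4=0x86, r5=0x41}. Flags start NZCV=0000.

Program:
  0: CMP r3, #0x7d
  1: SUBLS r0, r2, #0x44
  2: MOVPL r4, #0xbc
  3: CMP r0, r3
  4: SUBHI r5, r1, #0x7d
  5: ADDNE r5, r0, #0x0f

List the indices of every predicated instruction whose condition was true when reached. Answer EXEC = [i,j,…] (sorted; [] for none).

EXEC = [2,4,5]

0: ✓ CMP  NZCV=0011
1: · SUBLS
2: ✓ MOVPL  r4←0xbc
3: ✓ CMP  NZCV=0010
4: ✓ SUBHI  r5←0xc7
5: ✓ ADDNE  r5←0xf6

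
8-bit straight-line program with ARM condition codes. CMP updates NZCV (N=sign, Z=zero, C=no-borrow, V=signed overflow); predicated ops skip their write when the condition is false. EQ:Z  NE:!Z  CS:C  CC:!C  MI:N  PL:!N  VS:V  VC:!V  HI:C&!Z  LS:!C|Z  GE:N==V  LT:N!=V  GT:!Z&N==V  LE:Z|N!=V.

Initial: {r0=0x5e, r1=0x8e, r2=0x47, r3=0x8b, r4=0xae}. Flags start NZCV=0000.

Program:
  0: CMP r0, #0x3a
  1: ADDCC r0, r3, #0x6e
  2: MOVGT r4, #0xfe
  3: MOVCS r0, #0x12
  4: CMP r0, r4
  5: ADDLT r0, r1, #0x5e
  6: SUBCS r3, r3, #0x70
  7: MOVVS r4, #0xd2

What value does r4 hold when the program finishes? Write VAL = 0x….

VAL = 0xfe

0: ✓ CMP  NZCV=0010
1: · ADDCC
2: ✓ MOVGT  r4←0xfe
3: ✓ MOVCS  r0←0x12
4: ✓ CMP  NZCV=0000
5: · ADDLT
6: · SUBCS
7: · MOVVS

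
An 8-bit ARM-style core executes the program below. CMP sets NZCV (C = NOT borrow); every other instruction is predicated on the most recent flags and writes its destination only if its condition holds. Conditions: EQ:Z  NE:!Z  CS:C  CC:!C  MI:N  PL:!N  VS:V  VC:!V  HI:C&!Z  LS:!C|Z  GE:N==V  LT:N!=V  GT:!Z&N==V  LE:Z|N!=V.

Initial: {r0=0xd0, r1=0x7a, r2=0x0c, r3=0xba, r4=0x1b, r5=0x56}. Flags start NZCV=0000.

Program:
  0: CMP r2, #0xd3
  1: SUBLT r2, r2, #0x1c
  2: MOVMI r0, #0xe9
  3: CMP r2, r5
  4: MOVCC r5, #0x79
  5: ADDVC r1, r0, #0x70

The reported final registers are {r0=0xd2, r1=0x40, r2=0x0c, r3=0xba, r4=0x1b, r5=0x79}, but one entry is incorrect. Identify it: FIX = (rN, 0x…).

0: ✓ CMP  NZCV=0000
1: · SUBLT
2: · MOVMI
3: ✓ CMP  NZCV=1000
4: ✓ MOVCC  r5←0x79
5: ✓ ADDVC  r1←0x40

FIX = (r0, 0xd0)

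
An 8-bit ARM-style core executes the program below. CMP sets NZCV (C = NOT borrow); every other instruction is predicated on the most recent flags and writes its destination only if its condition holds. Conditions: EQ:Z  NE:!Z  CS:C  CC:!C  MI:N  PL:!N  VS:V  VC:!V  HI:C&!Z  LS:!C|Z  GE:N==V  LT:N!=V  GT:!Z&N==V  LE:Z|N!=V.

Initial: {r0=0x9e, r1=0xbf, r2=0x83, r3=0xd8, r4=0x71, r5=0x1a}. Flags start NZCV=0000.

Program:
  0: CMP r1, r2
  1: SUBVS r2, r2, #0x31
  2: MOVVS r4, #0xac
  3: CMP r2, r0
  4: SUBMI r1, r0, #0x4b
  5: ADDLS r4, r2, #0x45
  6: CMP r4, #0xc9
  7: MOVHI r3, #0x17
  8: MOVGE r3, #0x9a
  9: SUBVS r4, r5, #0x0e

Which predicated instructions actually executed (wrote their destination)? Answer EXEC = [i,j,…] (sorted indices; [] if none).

EXEC = [4,5]

0: ✓ CMP  NZCV=0010
1: · SUBVS
2: · MOVVS
3: ✓ CMP  NZCV=1000
4: ✓ SUBMI  r1←0x53
5: ✓ ADDLS  r4←0xc8
6: ✓ CMP  NZCV=1000
7: · MOVHI
8: · MOVGE
9: · SUBVS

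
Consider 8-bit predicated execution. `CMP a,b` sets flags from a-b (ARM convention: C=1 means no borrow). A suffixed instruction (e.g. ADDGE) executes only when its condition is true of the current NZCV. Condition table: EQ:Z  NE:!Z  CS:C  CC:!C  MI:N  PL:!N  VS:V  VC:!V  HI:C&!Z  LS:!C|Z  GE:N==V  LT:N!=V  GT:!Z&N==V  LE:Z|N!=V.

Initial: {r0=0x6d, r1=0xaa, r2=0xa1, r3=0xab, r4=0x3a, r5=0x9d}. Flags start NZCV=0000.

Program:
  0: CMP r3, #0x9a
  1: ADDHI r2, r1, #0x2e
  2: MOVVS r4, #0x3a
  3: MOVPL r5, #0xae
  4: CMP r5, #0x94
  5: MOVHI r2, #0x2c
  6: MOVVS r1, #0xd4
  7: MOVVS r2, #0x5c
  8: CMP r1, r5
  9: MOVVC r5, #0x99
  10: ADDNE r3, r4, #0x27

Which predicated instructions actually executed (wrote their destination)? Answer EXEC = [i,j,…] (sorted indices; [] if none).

EXEC = [1,3,5,9,10]

[0] flags=0010 → (cmp)
[1] flags=0010 HI?T → r2=0xd8
[2] flags=0010 VS?F → skip
[3] flags=0010 PL?T → r5=0xae
[4] flags=0010 → (cmp)
[5] flags=0010 HI?T → r2=0x2c
[6] flags=0010 VS?F → skip
[7] flags=0010 VS?F → skip
[8] flags=1000 → (cmp)
[9] flags=1000 VC?T → r5=0x99
[10] flags=1000 NE?T → r3=0x61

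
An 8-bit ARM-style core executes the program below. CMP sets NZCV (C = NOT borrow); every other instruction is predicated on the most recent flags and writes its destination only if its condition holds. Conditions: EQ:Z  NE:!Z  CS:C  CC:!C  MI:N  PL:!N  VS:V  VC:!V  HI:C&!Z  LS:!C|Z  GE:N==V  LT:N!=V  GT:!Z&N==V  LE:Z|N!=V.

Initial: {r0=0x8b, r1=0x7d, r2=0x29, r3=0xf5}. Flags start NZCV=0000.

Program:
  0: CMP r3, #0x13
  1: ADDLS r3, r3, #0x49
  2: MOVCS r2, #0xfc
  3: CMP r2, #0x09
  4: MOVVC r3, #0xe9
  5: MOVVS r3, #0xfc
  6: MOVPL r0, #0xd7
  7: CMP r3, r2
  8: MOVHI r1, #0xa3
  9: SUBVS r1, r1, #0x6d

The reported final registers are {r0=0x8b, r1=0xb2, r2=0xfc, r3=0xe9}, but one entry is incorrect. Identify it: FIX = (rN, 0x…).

FIX = (r1, 0x7d)

[0] flags=1010 → (cmp)
[1] flags=1010 LS?F → skip
[2] flags=1010 CS?T → r2=0xfc
[3] flags=1010 → (cmp)
[4] flags=1010 VC?T → r3=0xe9
[5] flags=1010 VS?F → skip
[6] flags=1010 PL?F → skip
[7] flags=1000 → (cmp)
[8] flags=1000 HI?F → skip
[9] flags=1000 VS?F → skip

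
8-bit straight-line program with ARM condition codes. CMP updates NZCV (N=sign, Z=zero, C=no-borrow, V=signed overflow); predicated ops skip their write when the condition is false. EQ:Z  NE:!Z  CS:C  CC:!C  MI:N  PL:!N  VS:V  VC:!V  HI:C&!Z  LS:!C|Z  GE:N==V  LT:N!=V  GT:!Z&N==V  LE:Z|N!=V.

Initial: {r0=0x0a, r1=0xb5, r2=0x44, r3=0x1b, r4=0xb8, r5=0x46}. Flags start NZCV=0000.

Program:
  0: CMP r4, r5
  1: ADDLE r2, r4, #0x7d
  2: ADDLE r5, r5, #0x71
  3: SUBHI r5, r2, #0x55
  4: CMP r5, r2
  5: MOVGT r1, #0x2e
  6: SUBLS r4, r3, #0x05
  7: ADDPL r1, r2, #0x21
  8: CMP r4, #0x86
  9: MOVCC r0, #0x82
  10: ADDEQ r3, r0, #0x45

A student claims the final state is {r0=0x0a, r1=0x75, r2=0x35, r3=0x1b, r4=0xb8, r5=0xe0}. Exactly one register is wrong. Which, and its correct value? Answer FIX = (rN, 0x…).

[0] flags=0011 → (cmp)
[1] flags=0011 LE?T → r2=0x35
[2] flags=0011 LE?T → r5=0xb7
[3] flags=0011 HI?T → r5=0xe0
[4] flags=1010 → (cmp)
[5] flags=1010 GT?F → skip
[6] flags=1010 LS?F → skip
[7] flags=1010 PL?F → skip
[8] flags=0010 → (cmp)
[9] flags=0010 CC?F → skip
[10] flags=0010 EQ?F → skip

FIX = (r1, 0xb5)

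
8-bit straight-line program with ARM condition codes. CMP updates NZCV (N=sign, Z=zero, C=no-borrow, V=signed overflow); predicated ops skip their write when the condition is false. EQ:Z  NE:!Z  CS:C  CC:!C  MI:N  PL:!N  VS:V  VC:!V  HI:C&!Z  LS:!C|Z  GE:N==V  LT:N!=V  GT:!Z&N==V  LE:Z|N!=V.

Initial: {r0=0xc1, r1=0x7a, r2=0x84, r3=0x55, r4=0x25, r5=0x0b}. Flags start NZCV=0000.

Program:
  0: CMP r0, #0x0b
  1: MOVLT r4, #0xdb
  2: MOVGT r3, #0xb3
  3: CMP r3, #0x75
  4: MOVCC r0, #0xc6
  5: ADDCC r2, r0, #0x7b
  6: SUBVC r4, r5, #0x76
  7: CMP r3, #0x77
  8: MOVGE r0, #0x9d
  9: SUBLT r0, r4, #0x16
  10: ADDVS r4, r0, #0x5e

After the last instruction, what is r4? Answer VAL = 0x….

0: ✓ CMP  NZCV=1010
1: ✓ MOVLT  r4←0xdb
2: · MOVGT
3: ✓ CMP  NZCV=1000
4: ✓ MOVCC  r0←0xc6
5: ✓ ADDCC  r2←0x41
6: ✓ SUBVC  r4←0x95
7: ✓ CMP  NZCV=1000
8: · MOVGE
9: ✓ SUBLT  r0←0x7f
10: · ADDVS

VAL = 0x95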